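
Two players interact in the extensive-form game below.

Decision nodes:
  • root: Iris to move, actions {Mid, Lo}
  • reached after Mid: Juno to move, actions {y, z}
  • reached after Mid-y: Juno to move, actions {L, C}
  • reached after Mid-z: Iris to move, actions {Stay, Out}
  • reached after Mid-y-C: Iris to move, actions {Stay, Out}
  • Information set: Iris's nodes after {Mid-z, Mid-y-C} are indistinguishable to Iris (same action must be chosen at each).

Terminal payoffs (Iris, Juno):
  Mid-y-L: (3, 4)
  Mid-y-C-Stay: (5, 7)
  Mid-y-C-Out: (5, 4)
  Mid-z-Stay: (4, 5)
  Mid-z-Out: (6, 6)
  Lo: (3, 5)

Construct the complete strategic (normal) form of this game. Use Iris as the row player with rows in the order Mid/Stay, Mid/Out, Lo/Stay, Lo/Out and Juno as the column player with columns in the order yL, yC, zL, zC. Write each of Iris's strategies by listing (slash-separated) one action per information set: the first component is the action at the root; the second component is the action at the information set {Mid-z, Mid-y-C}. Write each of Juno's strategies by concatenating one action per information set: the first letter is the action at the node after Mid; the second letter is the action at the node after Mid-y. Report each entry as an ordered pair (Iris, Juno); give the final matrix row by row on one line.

Row Mid/Stay: yL→(3,4), yC→(5,7), zL→(4,5), zC→(4,5)
Row Mid/Out: yL→(3,4), yC→(5,4), zL→(6,6), zC→(6,6)
Row Lo/Stay: yL→(3,5), yC→(3,5), zL→(3,5), zC→(3,5)
Row Lo/Out: yL→(3,5), yC→(3,5), zL→(3,5), zC→(3,5)

Mid/Stay: (3,4) (5,7) (4,5) (4,5) | Mid/Out: (3,4) (5,4) (6,6) (6,6) | Lo/Stay: (3,5) (3,5) (3,5) (3,5) | Lo/Out: (3,5) (3,5) (3,5) (3,5)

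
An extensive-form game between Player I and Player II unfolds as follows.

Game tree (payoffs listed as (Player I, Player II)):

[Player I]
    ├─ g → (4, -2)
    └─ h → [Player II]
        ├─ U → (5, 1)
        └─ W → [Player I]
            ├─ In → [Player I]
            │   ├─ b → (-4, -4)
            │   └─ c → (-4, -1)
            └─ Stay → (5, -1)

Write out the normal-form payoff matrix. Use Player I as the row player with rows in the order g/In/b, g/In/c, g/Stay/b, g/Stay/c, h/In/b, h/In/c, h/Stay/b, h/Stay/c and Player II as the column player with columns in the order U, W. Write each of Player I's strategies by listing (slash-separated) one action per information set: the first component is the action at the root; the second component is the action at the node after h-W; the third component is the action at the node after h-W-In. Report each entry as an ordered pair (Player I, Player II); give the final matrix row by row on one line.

                U        W
  g/In/b   (4,-2)   (4,-2)
  g/In/c   (4,-2)   (4,-2)
g/Stay/b   (4,-2)   (4,-2)
g/Stay/c   (4,-2)   (4,-2)
  h/In/b    (5,1)  (-4,-4)
  h/In/c    (5,1)  (-4,-1)
h/Stay/b    (5,1)   (5,-1)
h/Stay/c    (5,1)   (5,-1)

g/In/b: (4,-2) (4,-2) | g/In/c: (4,-2) (4,-2) | g/Stay/b: (4,-2) (4,-2) | g/Stay/c: (4,-2) (4,-2) | h/In/b: (5,1) (-4,-4) | h/In/c: (5,1) (-4,-1) | h/Stay/b: (5,1) (5,-1) | h/Stay/c: (5,1) (5,-1)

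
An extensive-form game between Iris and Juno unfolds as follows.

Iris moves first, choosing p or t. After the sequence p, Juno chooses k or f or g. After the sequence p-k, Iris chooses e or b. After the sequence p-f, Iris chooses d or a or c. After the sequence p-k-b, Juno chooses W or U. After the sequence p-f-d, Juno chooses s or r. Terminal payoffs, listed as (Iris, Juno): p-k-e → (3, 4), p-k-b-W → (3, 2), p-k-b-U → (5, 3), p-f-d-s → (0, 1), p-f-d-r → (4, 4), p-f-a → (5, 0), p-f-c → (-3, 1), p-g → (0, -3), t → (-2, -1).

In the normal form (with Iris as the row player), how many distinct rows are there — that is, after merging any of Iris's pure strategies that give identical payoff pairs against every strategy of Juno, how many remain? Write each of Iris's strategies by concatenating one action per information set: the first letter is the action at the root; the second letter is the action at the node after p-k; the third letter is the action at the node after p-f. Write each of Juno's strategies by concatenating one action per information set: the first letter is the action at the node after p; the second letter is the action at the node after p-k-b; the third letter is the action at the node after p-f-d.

Iris has 12 pure strategies: ped, pea, pec, pbd, pba, pbc, ted, tea, tec, tbd, tba, tbc. Columns: kWs, kWr, kUs, kUr, fWs, fWr, fUs, fUr, gWs, gWr, gUs, gUr.
{ped} → row (3,4) (3,4) (3,4) (3,4) (0,1) (4,4) (0,1) (4,4) (0,-3) (0,-3) (0,-3) (0,-3)
{pea} → row (3,4) (3,4) (3,4) (3,4) (5,0) (5,0) (5,0) (5,0) (0,-3) (0,-3) (0,-3) (0,-3)
{pec} → row (3,4) (3,4) (3,4) (3,4) (-3,1) (-3,1) (-3,1) (-3,1) (0,-3) (0,-3) (0,-3) (0,-3)
{pbd} → row (3,2) (3,2) (5,3) (5,3) (0,1) (4,4) (0,1) (4,4) (0,-3) (0,-3) (0,-3) (0,-3)
{pba} → row (3,2) (3,2) (5,3) (5,3) (5,0) (5,0) (5,0) (5,0) (0,-3) (0,-3) (0,-3) (0,-3)
{pbc} → row (3,2) (3,2) (5,3) (5,3) (-3,1) (-3,1) (-3,1) (-3,1) (0,-3) (0,-3) (0,-3) (0,-3)
{ted, tea, tec, tbd, tba, tbc} → row (-2,-1) (-2,-1) (-2,-1) (-2,-1) (-2,-1) (-2,-1) (-2,-1) (-2,-1) (-2,-1) (-2,-1) (-2,-1) (-2,-1)
That's 7 distinct rows out of 12 strategies.

7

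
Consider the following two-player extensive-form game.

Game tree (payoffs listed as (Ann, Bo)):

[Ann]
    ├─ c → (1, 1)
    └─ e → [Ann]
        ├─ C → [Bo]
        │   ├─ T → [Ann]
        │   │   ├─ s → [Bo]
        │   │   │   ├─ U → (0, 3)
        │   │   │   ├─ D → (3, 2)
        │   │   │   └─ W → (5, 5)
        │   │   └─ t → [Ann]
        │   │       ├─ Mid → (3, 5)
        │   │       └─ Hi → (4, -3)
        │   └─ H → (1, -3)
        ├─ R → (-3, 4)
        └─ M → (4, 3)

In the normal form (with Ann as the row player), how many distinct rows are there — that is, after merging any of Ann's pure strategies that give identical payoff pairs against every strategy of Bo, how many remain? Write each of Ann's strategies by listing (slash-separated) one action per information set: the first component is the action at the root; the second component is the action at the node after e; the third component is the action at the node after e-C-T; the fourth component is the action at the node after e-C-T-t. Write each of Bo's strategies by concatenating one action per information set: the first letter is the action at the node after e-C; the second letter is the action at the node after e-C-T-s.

6

Ann has 24 pure strategies: c/C/s/Mid, c/C/s/Hi, c/C/t/Mid, c/C/t/Hi, c/R/s/Mid, c/R/s/Hi, c/R/t/Mid, c/R/t/Hi, c/M/s/Mid, c/M/s/Hi, c/M/t/Mid, c/M/t/Hi, e/C/s/Mid, e/C/s/Hi, e/C/t/Mid, e/C/t/Hi, e/R/s/Mid, e/R/s/Hi, e/R/t/Mid, e/R/t/Hi, e/M/s/Mid, e/M/s/Hi, e/M/t/Mid, e/M/t/Hi. Columns: TU, TD, TW, HU, HD, HW.
{c/C/s/Mid, c/C/s/Hi, c/C/t/Mid, c/C/t/Hi, c/R/s/Mid, c/R/s/Hi, c/R/t/Mid, c/R/t/Hi, c/M/s/Mid, c/M/s/Hi, c/M/t/Mid, c/M/t/Hi} → row (1,1) (1,1) (1,1) (1,1) (1,1) (1,1)
{e/C/s/Mid, e/C/s/Hi} → row (0,3) (3,2) (5,5) (1,-3) (1,-3) (1,-3)
{e/C/t/Mid} → row (3,5) (3,5) (3,5) (1,-3) (1,-3) (1,-3)
{e/C/t/Hi} → row (4,-3) (4,-3) (4,-3) (1,-3) (1,-3) (1,-3)
{e/R/s/Mid, e/R/s/Hi, e/R/t/Mid, e/R/t/Hi} → row (-3,4) (-3,4) (-3,4) (-3,4) (-3,4) (-3,4)
{e/M/s/Mid, e/M/s/Hi, e/M/t/Mid, e/M/t/Hi} → row (4,3) (4,3) (4,3) (4,3) (4,3) (4,3)
That's 6 distinct rows out of 24 strategies.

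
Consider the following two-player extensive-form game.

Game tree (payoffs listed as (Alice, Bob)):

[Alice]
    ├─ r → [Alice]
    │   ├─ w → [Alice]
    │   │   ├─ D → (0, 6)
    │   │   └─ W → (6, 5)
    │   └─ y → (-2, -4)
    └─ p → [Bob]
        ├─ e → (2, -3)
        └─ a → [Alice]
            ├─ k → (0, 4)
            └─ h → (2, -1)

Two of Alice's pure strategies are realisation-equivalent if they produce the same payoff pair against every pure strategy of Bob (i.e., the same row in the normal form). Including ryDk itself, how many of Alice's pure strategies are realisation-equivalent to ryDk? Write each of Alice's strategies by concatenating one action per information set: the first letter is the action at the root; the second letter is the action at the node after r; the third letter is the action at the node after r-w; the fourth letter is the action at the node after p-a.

4

Row for ryDk (columns e, a): (-2,-4) (-2,-4).
Under ryDk, Alice's choice at the node after r-w and at the node after p-a can never be reached regardless of what Bob does, so varying those choices leaves every outcome unchanged.
Holding the reachable choices fixed and varying the unreachable ones freely already gives 2 × 2 = 4 equivalent strategies.
No other strategy reproduces this row, so those 4 are the full class: ryDk, ryDh, ryWk, ryWh.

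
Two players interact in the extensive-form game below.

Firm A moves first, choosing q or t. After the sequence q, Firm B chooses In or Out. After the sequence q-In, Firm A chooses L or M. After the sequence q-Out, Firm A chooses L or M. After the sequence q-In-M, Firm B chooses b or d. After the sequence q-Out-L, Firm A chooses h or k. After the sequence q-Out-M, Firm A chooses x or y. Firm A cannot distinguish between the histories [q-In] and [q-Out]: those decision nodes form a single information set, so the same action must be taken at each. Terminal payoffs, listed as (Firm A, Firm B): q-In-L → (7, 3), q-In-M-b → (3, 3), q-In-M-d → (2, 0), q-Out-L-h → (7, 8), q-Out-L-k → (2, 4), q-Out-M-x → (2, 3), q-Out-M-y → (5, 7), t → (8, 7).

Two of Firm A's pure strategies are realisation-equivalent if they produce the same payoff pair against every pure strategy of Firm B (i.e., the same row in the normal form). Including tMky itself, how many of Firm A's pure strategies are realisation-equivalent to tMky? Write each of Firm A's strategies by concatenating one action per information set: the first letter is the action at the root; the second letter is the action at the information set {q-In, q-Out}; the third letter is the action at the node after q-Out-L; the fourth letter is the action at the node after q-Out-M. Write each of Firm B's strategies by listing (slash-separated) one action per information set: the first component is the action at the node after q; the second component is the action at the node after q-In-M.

Row for tMky (columns In/b, In/d, Out/b, Out/d): (8,7) (8,7) (8,7) (8,7).
Under tMky, Firm A's choice at the information set {q-In, q-Out} and at the node after q-Out-L and at the node after q-Out-M can never be reached regardless of what Firm B does, so varying those choices leaves every outcome unchanged.
Holding the reachable choices fixed and varying the unreachable ones freely already gives 2 × 2 × 2 = 8 equivalent strategies.
No other strategy reproduces this row, so those 8 are the full class: tLhx, tLhy, tLkx, tLky, tMhx, tMhy, tMkx, tMky.

8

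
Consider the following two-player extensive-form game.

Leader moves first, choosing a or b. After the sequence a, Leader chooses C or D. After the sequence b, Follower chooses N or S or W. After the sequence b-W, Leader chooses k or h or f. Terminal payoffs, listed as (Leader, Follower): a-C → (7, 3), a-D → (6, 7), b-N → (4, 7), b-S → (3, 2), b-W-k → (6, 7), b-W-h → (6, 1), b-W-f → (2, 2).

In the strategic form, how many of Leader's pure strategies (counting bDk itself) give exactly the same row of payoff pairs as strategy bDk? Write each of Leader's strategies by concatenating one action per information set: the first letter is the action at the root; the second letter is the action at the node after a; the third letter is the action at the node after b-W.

2

Row for bDk (columns N, S, W): (4,7) (3,2) (6,7).
Under bDk, Leader's choice at the node after a can never be reached regardless of what Follower does, so varying those choices leaves every outcome unchanged.
Holding the reachable choices fixed and varying the unreachable one freely already gives 2 equivalent strategies.
No other strategy reproduces this row, so those 2 are the full class: bCk, bDk.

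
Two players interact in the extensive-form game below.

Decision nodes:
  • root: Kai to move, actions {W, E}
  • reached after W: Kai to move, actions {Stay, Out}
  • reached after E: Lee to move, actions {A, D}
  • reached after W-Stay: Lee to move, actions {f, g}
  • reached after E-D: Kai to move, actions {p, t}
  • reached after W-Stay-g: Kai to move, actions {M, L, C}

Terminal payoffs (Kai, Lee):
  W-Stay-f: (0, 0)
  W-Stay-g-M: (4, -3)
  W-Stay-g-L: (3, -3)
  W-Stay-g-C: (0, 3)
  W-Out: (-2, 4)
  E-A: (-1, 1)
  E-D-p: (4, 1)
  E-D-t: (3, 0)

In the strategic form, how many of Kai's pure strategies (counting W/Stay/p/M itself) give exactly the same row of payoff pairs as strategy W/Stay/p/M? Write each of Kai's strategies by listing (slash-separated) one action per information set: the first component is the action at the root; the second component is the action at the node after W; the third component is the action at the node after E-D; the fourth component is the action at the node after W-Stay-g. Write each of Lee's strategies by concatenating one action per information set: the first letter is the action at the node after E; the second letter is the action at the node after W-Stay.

Row for W/Stay/p/M (columns Af, Ag, Df, Dg): (0,0) (4,-3) (0,0) (4,-3).
Under W/Stay/p/M, Kai's choice at the node after E-D can never be reached regardless of what Lee does, so varying those choices leaves every outcome unchanged.
Holding the reachable choices fixed and varying the unreachable one freely already gives 2 equivalent strategies.
No other strategy reproduces this row, so those 2 are the full class: W/Stay/p/M, W/Stay/t/M.

2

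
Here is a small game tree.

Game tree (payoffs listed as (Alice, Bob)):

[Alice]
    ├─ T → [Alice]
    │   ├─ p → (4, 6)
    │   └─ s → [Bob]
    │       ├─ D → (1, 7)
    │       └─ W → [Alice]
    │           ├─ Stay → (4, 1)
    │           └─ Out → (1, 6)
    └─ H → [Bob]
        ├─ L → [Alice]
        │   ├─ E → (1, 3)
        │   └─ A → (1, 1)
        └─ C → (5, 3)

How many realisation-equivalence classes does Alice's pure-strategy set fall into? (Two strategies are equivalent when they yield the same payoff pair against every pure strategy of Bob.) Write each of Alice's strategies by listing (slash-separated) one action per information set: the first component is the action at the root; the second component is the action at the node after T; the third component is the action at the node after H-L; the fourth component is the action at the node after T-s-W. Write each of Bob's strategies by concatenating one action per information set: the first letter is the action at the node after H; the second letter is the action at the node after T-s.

Alice has 16 pure strategies: T/p/E/Stay, T/p/E/Out, T/p/A/Stay, T/p/A/Out, T/s/E/Stay, T/s/E/Out, T/s/A/Stay, T/s/A/Out, H/p/E/Stay, H/p/E/Out, H/p/A/Stay, H/p/A/Out, H/s/E/Stay, H/s/E/Out, H/s/A/Stay, H/s/A/Out. Columns: LD, LW, CD, CW.
{T/p/E/Stay, T/p/E/Out, T/p/A/Stay, T/p/A/Out} → row (4,6) (4,6) (4,6) (4,6)
{T/s/E/Stay, T/s/A/Stay} → row (1,7) (4,1) (1,7) (4,1)
{T/s/E/Out, T/s/A/Out} → row (1,7) (1,6) (1,7) (1,6)
{H/p/E/Stay, H/p/E/Out, H/s/E/Stay, H/s/E/Out} → row (1,3) (1,3) (5,3) (5,3)
{H/p/A/Stay, H/p/A/Out, H/s/A/Stay, H/s/A/Out} → row (1,1) (1,1) (5,3) (5,3)
That's 5 distinct rows out of 16 strategies.

5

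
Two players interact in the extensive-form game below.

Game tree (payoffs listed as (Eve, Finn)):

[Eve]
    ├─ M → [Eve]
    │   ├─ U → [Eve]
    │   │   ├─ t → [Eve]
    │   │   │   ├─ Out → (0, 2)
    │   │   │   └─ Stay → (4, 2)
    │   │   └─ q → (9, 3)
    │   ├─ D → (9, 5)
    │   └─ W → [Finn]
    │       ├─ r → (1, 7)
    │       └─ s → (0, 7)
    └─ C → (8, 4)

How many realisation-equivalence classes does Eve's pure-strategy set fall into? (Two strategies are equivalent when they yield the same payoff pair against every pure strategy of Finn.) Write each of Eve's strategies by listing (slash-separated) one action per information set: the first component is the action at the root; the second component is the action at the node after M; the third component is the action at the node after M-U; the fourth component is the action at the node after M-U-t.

6

Eve has 24 pure strategies: M/U/t/Out, M/U/t/Stay, M/U/q/Out, M/U/q/Stay, M/D/t/Out, M/D/t/Stay, M/D/q/Out, M/D/q/Stay, M/W/t/Out, M/W/t/Stay, M/W/q/Out, M/W/q/Stay, C/U/t/Out, C/U/t/Stay, C/U/q/Out, C/U/q/Stay, C/D/t/Out, C/D/t/Stay, C/D/q/Out, C/D/q/Stay, C/W/t/Out, C/W/t/Stay, C/W/q/Out, C/W/q/Stay. Columns: r, s.
{M/U/t/Out} → row (0,2) (0,2)
{M/U/t/Stay} → row (4,2) (4,2)
{M/U/q/Out, M/U/q/Stay} → row (9,3) (9,3)
{M/D/t/Out, M/D/t/Stay, M/D/q/Out, M/D/q/Stay} → row (9,5) (9,5)
{M/W/t/Out, M/W/t/Stay, M/W/q/Out, M/W/q/Stay} → row (1,7) (0,7)
{C/U/t/Out, C/U/t/Stay, C/U/q/Out, C/U/q/Stay, C/D/t/Out, C/D/t/Stay, C/D/q/Out, C/D/q/Stay, C/W/t/Out, C/W/t/Stay, C/W/q/Out, C/W/q/Stay} → row (8,4) (8,4)
That's 6 distinct rows out of 24 strategies.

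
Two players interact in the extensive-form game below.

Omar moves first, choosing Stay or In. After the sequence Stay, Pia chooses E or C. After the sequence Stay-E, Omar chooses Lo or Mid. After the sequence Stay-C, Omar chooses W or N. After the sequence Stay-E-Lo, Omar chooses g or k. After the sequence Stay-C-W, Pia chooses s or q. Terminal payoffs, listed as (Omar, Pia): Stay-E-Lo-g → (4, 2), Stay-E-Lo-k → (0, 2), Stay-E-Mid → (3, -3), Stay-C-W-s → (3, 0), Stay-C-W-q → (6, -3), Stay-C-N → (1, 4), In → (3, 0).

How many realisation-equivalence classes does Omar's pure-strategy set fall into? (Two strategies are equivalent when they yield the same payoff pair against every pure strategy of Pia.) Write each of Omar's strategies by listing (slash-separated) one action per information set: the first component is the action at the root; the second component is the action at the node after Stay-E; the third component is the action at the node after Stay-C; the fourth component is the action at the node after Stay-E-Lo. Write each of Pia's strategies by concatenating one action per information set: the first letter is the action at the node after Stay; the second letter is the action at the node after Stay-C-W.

7

Omar has 16 pure strategies: Stay/Lo/W/g, Stay/Lo/W/k, Stay/Lo/N/g, Stay/Lo/N/k, Stay/Mid/W/g, Stay/Mid/W/k, Stay/Mid/N/g, Stay/Mid/N/k, In/Lo/W/g, In/Lo/W/k, In/Lo/N/g, In/Lo/N/k, In/Mid/W/g, In/Mid/W/k, In/Mid/N/g, In/Mid/N/k. Columns: Es, Eq, Cs, Cq.
{Stay/Lo/W/g} → row (4,2) (4,2) (3,0) (6,-3)
{Stay/Lo/W/k} → row (0,2) (0,2) (3,0) (6,-3)
{Stay/Lo/N/g} → row (4,2) (4,2) (1,4) (1,4)
{Stay/Lo/N/k} → row (0,2) (0,2) (1,4) (1,4)
{Stay/Mid/W/g, Stay/Mid/W/k} → row (3,-3) (3,-3) (3,0) (6,-3)
{Stay/Mid/N/g, Stay/Mid/N/k} → row (3,-3) (3,-3) (1,4) (1,4)
{In/Lo/W/g, In/Lo/W/k, In/Lo/N/g, In/Lo/N/k, In/Mid/W/g, In/Mid/W/k, In/Mid/N/g, In/Mid/N/k} → row (3,0) (3,0) (3,0) (3,0)
That's 7 distinct rows out of 16 strategies.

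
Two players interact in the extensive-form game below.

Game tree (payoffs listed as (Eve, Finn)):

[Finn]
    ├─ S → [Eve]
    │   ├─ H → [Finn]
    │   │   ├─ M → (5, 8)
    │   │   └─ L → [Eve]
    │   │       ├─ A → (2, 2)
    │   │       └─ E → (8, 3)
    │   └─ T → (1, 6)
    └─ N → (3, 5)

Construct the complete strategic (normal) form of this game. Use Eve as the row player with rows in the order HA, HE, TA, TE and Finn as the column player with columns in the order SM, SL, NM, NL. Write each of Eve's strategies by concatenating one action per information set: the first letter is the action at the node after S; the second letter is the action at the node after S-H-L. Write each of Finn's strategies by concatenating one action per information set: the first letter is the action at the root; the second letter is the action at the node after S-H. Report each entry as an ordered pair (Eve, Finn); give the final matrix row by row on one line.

HA: (5,8) (2,2) (3,5) (3,5) | HE: (5,8) (8,3) (3,5) (3,5) | TA: (1,6) (1,6) (3,5) (3,5) | TE: (1,6) (1,6) (3,5) (3,5)

Row HA: SM→(5,8), SL→(2,2), NM→(3,5), NL→(3,5)
Row HE: SM→(5,8), SL→(8,3), NM→(3,5), NL→(3,5)
Row TA: SM→(1,6), SL→(1,6), NM→(3,5), NL→(3,5)
Row TE: SM→(1,6), SL→(1,6), NM→(3,5), NL→(3,5)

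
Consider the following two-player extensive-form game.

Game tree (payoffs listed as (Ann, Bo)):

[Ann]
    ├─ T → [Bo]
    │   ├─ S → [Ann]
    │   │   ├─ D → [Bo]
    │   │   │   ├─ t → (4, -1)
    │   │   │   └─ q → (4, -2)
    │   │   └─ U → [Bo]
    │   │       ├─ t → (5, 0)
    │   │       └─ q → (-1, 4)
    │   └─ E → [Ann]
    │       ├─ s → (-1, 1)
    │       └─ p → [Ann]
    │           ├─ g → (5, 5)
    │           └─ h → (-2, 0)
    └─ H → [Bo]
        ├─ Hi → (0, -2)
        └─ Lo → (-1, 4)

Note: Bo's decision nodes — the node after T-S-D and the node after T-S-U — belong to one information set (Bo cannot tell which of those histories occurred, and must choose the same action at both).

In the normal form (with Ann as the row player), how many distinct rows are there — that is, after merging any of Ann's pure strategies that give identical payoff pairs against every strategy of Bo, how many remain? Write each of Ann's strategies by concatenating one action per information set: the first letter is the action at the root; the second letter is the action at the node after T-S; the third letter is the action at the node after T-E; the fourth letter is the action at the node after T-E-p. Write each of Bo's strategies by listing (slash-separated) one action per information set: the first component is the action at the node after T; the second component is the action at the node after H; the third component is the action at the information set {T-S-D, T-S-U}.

7

Ann has 16 pure strategies: TDsg, TDsh, TDpg, TDph, TUsg, TUsh, TUpg, TUph, HDsg, HDsh, HDpg, HDph, HUsg, HUsh, HUpg, HUph. Columns: S/Hi/t, S/Hi/q, S/Lo/t, S/Lo/q, E/Hi/t, E/Hi/q, E/Lo/t, E/Lo/q.
{TDsg, TDsh} → row (4,-1) (4,-2) (4,-1) (4,-2) (-1,1) (-1,1) (-1,1) (-1,1)
{TDpg} → row (4,-1) (4,-2) (4,-1) (4,-2) (5,5) (5,5) (5,5) (5,5)
{TDph} → row (4,-1) (4,-2) (4,-1) (4,-2) (-2,0) (-2,0) (-2,0) (-2,0)
{TUsg, TUsh} → row (5,0) (-1,4) (5,0) (-1,4) (-1,1) (-1,1) (-1,1) (-1,1)
{TUpg} → row (5,0) (-1,4) (5,0) (-1,4) (5,5) (5,5) (5,5) (5,5)
{TUph} → row (5,0) (-1,4) (5,0) (-1,4) (-2,0) (-2,0) (-2,0) (-2,0)
{HDsg, HDsh, HDpg, HDph, HUsg, HUsh, HUpg, HUph} → row (0,-2) (0,-2) (-1,4) (-1,4) (0,-2) (0,-2) (-1,4) (-1,4)
That's 7 distinct rows out of 16 strategies.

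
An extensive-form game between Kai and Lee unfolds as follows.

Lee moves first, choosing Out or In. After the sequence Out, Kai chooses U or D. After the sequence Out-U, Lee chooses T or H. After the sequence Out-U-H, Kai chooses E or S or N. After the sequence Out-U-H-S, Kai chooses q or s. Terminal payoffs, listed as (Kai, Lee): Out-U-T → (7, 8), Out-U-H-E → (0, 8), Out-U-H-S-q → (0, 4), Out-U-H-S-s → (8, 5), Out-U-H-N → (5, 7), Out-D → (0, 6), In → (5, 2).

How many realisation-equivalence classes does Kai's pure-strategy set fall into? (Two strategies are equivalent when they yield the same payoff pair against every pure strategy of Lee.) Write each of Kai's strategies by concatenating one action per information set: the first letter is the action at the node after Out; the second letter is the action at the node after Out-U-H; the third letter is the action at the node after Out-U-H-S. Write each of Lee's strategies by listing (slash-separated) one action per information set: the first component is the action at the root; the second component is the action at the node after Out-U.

Kai has 12 pure strategies: UEq, UEs, USq, USs, UNq, UNs, DEq, DEs, DSq, DSs, DNq, DNs. Columns: Out/T, Out/H, In/T, In/H.
{UEq, UEs} → row (7,8) (0,8) (5,2) (5,2)
{USq} → row (7,8) (0,4) (5,2) (5,2)
{USs} → row (7,8) (8,5) (5,2) (5,2)
{UNq, UNs} → row (7,8) (5,7) (5,2) (5,2)
{DEq, DEs, DSq, DSs, DNq, DNs} → row (0,6) (0,6) (5,2) (5,2)
That's 5 distinct rows out of 12 strategies.

5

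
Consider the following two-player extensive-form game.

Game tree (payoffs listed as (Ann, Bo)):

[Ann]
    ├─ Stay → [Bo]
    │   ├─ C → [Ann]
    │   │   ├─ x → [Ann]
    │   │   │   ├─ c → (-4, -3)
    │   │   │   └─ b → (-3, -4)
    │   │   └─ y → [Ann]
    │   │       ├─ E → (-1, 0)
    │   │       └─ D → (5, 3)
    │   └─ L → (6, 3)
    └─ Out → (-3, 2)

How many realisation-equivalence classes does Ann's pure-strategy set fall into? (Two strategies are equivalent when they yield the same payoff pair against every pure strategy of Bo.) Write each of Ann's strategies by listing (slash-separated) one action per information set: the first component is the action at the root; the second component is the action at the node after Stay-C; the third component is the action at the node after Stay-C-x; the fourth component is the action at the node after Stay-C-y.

Ann has 16 pure strategies: Stay/x/c/E, Stay/x/c/D, Stay/x/b/E, Stay/x/b/D, Stay/y/c/E, Stay/y/c/D, Stay/y/b/E, Stay/y/b/D, Out/x/c/E, Out/x/c/D, Out/x/b/E, Out/x/b/D, Out/y/c/E, Out/y/c/D, Out/y/b/E, Out/y/b/D. Columns: C, L.
{Stay/x/c/E, Stay/x/c/D} → row (-4,-3) (6,3)
{Stay/x/b/E, Stay/x/b/D} → row (-3,-4) (6,3)
{Stay/y/c/E, Stay/y/b/E} → row (-1,0) (6,3)
{Stay/y/c/D, Stay/y/b/D} → row (5,3) (6,3)
{Out/x/c/E, Out/x/c/D, Out/x/b/E, Out/x/b/D, Out/y/c/E, Out/y/c/D, Out/y/b/E, Out/y/b/D} → row (-3,2) (-3,2)
That's 5 distinct rows out of 16 strategies.

5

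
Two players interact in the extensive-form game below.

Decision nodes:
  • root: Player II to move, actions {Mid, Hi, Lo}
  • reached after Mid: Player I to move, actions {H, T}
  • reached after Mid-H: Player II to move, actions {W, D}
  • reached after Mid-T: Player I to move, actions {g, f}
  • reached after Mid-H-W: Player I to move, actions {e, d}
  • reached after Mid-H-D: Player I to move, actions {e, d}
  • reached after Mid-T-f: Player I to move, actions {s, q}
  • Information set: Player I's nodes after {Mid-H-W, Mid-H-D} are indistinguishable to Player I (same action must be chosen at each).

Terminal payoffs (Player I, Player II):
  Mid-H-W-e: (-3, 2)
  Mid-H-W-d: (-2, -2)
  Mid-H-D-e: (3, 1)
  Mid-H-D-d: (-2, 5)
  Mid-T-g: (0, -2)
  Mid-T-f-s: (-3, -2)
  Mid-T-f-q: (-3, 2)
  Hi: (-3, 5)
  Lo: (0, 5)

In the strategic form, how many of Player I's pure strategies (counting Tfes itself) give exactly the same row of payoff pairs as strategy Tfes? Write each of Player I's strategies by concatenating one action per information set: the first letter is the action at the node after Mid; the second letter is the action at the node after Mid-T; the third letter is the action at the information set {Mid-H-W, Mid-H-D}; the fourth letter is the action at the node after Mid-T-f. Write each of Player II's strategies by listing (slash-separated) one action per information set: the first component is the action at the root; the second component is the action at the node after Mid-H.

2

Row for Tfes (columns Mid/W, Mid/D, Hi/W, Hi/D, Lo/W, Lo/D): (-3,-2) (-3,-2) (-3,5) (-3,5) (0,5) (0,5).
Under Tfes, Player I's choice at the information set {Mid-H-W, Mid-H-D} can never be reached regardless of what Player II does, so varying those choices leaves every outcome unchanged.
Holding the reachable choices fixed and varying the unreachable one freely already gives 2 equivalent strategies.
No other strategy reproduces this row, so those 2 are the full class: Tfes, Tfds.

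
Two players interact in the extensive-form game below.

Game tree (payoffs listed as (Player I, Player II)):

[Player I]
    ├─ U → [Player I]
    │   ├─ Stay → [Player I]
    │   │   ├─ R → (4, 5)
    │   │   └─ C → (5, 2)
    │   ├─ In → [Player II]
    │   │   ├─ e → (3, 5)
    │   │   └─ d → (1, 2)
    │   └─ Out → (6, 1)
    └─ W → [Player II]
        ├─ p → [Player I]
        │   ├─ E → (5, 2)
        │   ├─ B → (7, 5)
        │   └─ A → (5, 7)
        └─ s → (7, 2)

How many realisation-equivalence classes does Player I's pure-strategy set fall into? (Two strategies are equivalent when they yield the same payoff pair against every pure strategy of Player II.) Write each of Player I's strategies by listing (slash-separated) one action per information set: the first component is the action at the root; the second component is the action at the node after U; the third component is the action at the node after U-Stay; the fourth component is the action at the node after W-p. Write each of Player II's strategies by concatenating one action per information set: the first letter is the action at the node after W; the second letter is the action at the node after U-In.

Player I has 36 pure strategies: U/Stay/R/E, U/Stay/R/B, U/Stay/R/A, U/Stay/C/E, U/Stay/C/B, U/Stay/C/A, U/In/R/E, U/In/R/B, U/In/R/A, U/In/C/E, U/In/C/B, U/In/C/A, U/Out/R/E, U/Out/R/B, U/Out/R/A, U/Out/C/E, U/Out/C/B, U/Out/C/A, W/Stay/R/E, W/Stay/R/B, W/Stay/R/A, W/Stay/C/E, W/Stay/C/B, W/Stay/C/A, W/In/R/E, W/In/R/B, W/In/R/A, W/In/C/E, W/In/C/B, W/In/C/A, W/Out/R/E, W/Out/R/B, W/Out/R/A, W/Out/C/E, W/Out/C/B, W/Out/C/A. Columns: pe, pd, se, sd.
{U/Stay/R/E, U/Stay/R/B, U/Stay/R/A} → row (4,5) (4,5) (4,5) (4,5)
{U/Stay/C/E, U/Stay/C/B, U/Stay/C/A} → row (5,2) (5,2) (5,2) (5,2)
{U/In/R/E, U/In/R/B, U/In/R/A, U/In/C/E, U/In/C/B, U/In/C/A} → row (3,5) (1,2) (3,5) (1,2)
{U/Out/R/E, U/Out/R/B, U/Out/R/A, U/Out/C/E, U/Out/C/B, U/Out/C/A} → row (6,1) (6,1) (6,1) (6,1)
{W/Stay/R/E, W/Stay/C/E, W/In/R/E, W/In/C/E, W/Out/R/E, W/Out/C/E} → row (5,2) (5,2) (7,2) (7,2)
{W/Stay/R/B, W/Stay/C/B, W/In/R/B, W/In/C/B, W/Out/R/B, W/Out/C/B} → row (7,5) (7,5) (7,2) (7,2)
{W/Stay/R/A, W/Stay/C/A, W/In/R/A, W/In/C/A, W/Out/R/A, W/Out/C/A} → row (5,7) (5,7) (7,2) (7,2)
That's 7 distinct rows out of 36 strategies.

7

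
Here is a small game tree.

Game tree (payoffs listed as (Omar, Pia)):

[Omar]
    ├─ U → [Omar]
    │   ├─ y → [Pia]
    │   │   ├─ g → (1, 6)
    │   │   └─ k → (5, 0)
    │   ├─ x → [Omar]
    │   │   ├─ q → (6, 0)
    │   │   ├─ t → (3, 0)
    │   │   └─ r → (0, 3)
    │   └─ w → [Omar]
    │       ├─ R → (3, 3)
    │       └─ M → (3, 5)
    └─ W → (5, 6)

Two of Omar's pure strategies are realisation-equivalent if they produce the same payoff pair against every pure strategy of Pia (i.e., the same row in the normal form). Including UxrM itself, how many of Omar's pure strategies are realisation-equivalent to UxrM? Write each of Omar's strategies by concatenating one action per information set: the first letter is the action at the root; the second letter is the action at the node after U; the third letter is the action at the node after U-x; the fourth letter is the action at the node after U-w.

2

Row for UxrM (columns g, k): (0,3) (0,3).
Under UxrM, Omar's choice at the node after U-w can never be reached regardless of what Pia does, so varying those choices leaves every outcome unchanged.
Holding the reachable choices fixed and varying the unreachable one freely already gives 2 equivalent strategies.
No other strategy reproduces this row, so those 2 are the full class: UxrR, UxrM.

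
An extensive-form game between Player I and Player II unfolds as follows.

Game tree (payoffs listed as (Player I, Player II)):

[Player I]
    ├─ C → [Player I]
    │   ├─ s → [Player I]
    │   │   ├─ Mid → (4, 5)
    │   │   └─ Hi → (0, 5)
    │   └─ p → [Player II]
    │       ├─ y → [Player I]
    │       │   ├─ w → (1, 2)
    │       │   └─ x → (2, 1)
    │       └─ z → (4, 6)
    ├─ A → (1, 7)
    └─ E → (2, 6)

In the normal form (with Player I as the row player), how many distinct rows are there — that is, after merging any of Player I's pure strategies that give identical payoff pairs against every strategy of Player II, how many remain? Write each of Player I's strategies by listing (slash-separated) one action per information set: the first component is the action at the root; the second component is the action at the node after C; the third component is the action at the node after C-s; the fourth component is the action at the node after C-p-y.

Player I has 24 pure strategies: C/s/Mid/w, C/s/Mid/x, C/s/Hi/w, C/s/Hi/x, C/p/Mid/w, C/p/Mid/x, C/p/Hi/w, C/p/Hi/x, A/s/Mid/w, A/s/Mid/x, A/s/Hi/w, A/s/Hi/x, A/p/Mid/w, A/p/Mid/x, A/p/Hi/w, A/p/Hi/x, E/s/Mid/w, E/s/Mid/x, E/s/Hi/w, E/s/Hi/x, E/p/Mid/w, E/p/Mid/x, E/p/Hi/w, E/p/Hi/x. Columns: y, z.
{C/s/Mid/w, C/s/Mid/x} → row (4,5) (4,5)
{C/s/Hi/w, C/s/Hi/x} → row (0,5) (0,5)
{C/p/Mid/w, C/p/Hi/w} → row (1,2) (4,6)
{C/p/Mid/x, C/p/Hi/x} → row (2,1) (4,6)
{A/s/Mid/w, A/s/Mid/x, A/s/Hi/w, A/s/Hi/x, A/p/Mid/w, A/p/Mid/x, A/p/Hi/w, A/p/Hi/x} → row (1,7) (1,7)
{E/s/Mid/w, E/s/Mid/x, E/s/Hi/w, E/s/Hi/x, E/p/Mid/w, E/p/Mid/x, E/p/Hi/w, E/p/Hi/x} → row (2,6) (2,6)
That's 6 distinct rows out of 24 strategies.

6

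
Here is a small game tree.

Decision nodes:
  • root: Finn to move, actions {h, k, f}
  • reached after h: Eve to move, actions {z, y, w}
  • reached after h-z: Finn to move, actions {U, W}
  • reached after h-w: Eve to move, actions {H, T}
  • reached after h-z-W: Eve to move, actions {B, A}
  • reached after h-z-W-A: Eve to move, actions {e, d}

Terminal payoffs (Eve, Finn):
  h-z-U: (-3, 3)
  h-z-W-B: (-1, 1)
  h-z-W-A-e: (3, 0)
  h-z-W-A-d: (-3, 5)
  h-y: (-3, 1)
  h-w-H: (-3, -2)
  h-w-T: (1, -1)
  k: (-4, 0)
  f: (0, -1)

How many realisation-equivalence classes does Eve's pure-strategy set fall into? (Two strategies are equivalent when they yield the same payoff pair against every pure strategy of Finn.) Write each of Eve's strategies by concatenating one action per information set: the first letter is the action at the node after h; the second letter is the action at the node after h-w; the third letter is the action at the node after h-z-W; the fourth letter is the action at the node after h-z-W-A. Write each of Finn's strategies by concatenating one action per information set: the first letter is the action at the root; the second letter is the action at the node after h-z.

6

Eve has 24 pure strategies: zHBe, zHBd, zHAe, zHAd, zTBe, zTBd, zTAe, zTAd, yHBe, yHBd, yHAe, yHAd, yTBe, yTBd, yTAe, yTAd, wHBe, wHBd, wHAe, wHAd, wTBe, wTBd, wTAe, wTAd. Columns: hU, hW, kU, kW, fU, fW.
{zHBe, zHBd, zTBe, zTBd} → row (-3,3) (-1,1) (-4,0) (-4,0) (0,-1) (0,-1)
{zHAe, zTAe} → row (-3,3) (3,0) (-4,0) (-4,0) (0,-1) (0,-1)
{zHAd, zTAd} → row (-3,3) (-3,5) (-4,0) (-4,0) (0,-1) (0,-1)
{yHBe, yHBd, yHAe, yHAd, yTBe, yTBd, yTAe, yTAd} → row (-3,1) (-3,1) (-4,0) (-4,0) (0,-1) (0,-1)
{wHBe, wHBd, wHAe, wHAd} → row (-3,-2) (-3,-2) (-4,0) (-4,0) (0,-1) (0,-1)
{wTBe, wTBd, wTAe, wTAd} → row (1,-1) (1,-1) (-4,0) (-4,0) (0,-1) (0,-1)
That's 6 distinct rows out of 24 strategies.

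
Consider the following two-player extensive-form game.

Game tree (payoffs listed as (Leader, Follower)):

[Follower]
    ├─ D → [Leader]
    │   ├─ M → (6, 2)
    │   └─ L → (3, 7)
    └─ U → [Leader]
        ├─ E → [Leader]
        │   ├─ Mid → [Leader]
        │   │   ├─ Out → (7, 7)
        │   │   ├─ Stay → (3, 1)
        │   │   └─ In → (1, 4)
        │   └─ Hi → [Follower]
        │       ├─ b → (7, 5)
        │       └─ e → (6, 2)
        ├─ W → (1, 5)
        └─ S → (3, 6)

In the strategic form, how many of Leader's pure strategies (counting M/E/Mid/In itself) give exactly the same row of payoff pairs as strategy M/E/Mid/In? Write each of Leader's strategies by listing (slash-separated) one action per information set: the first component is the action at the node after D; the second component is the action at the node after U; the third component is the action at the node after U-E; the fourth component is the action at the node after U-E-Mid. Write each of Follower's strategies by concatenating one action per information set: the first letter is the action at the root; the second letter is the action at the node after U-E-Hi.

1

Row for M/E/Mid/In (columns Db, De, Ub, Ue): (6,2) (6,2) (1,4) (1,4).
Every one of Leader's information sets is on the play path for some reply by Follower when Leader follows M/E/Mid/In.
Changing the action at any of them therefore changes at least one column, so only M/E/Mid/In itself gives this row.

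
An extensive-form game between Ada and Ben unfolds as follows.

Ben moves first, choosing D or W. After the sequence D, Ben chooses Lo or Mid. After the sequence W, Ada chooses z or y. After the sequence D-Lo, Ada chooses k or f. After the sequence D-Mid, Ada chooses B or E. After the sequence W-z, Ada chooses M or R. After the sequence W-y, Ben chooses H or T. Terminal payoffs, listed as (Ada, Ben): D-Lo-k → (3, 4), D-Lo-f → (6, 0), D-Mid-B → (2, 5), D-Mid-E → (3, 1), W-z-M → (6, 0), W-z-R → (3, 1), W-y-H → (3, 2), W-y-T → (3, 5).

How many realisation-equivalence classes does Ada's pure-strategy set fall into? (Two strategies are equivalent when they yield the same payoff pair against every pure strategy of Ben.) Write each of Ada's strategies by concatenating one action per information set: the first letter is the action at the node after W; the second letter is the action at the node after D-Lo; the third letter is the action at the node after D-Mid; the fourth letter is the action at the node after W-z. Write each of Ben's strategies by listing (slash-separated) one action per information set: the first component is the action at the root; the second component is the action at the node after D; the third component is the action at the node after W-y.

12

Ada has 16 pure strategies: zkBM, zkBR, zkEM, zkER, zfBM, zfBR, zfEM, zfER, ykBM, ykBR, ykEM, ykER, yfBM, yfBR, yfEM, yfER. Columns: D/Lo/H, D/Lo/T, D/Mid/H, D/Mid/T, W/Lo/H, W/Lo/T, W/Mid/H, W/Mid/T.
{zkBM} → row (3,4) (3,4) (2,5) (2,5) (6,0) (6,0) (6,0) (6,0)
{zkBR} → row (3,4) (3,4) (2,5) (2,5) (3,1) (3,1) (3,1) (3,1)
{zkEM} → row (3,4) (3,4) (3,1) (3,1) (6,0) (6,0) (6,0) (6,0)
{zkER} → row (3,4) (3,4) (3,1) (3,1) (3,1) (3,1) (3,1) (3,1)
{zfBM} → row (6,0) (6,0) (2,5) (2,5) (6,0) (6,0) (6,0) (6,0)
{zfBR} → row (6,0) (6,0) (2,5) (2,5) (3,1) (3,1) (3,1) (3,1)
{zfEM} → row (6,0) (6,0) (3,1) (3,1) (6,0) (6,0) (6,0) (6,0)
{zfER} → row (6,0) (6,0) (3,1) (3,1) (3,1) (3,1) (3,1) (3,1)
{ykBM, ykBR} → row (3,4) (3,4) (2,5) (2,5) (3,2) (3,5) (3,2) (3,5)
{ykEM, ykER} → row (3,4) (3,4) (3,1) (3,1) (3,2) (3,5) (3,2) (3,5)
{yfBM, yfBR} → row (6,0) (6,0) (2,5) (2,5) (3,2) (3,5) (3,2) (3,5)
{yfEM, yfER} → row (6,0) (6,0) (3,1) (3,1) (3,2) (3,5) (3,2) (3,5)
That's 12 distinct rows out of 16 strategies.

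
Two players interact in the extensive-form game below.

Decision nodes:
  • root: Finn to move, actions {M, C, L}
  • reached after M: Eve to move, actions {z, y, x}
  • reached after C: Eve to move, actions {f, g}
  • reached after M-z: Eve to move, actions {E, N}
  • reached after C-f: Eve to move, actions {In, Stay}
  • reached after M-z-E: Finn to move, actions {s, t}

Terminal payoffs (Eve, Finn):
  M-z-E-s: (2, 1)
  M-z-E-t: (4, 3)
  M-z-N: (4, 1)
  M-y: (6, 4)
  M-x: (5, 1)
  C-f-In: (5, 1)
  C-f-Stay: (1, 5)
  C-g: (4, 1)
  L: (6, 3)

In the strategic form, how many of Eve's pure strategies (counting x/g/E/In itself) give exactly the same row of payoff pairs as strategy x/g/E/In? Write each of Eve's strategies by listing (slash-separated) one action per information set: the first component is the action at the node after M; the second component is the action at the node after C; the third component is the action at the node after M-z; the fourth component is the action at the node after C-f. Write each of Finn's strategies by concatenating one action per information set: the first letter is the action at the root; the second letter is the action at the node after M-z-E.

4

Row for x/g/E/In (columns Ms, Mt, Cs, Ct, Ls, Lt): (5,1) (5,1) (4,1) (4,1) (6,3) (6,3).
Under x/g/E/In, Eve's choice at the node after M-z and at the node after C-f can never be reached regardless of what Finn does, so varying those choices leaves every outcome unchanged.
Holding the reachable choices fixed and varying the unreachable ones freely already gives 2 × 2 = 4 equivalent strategies.
No other strategy reproduces this row, so those 4 are the full class: x/g/E/In, x/g/E/Stay, x/g/N/In, x/g/N/Stay.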